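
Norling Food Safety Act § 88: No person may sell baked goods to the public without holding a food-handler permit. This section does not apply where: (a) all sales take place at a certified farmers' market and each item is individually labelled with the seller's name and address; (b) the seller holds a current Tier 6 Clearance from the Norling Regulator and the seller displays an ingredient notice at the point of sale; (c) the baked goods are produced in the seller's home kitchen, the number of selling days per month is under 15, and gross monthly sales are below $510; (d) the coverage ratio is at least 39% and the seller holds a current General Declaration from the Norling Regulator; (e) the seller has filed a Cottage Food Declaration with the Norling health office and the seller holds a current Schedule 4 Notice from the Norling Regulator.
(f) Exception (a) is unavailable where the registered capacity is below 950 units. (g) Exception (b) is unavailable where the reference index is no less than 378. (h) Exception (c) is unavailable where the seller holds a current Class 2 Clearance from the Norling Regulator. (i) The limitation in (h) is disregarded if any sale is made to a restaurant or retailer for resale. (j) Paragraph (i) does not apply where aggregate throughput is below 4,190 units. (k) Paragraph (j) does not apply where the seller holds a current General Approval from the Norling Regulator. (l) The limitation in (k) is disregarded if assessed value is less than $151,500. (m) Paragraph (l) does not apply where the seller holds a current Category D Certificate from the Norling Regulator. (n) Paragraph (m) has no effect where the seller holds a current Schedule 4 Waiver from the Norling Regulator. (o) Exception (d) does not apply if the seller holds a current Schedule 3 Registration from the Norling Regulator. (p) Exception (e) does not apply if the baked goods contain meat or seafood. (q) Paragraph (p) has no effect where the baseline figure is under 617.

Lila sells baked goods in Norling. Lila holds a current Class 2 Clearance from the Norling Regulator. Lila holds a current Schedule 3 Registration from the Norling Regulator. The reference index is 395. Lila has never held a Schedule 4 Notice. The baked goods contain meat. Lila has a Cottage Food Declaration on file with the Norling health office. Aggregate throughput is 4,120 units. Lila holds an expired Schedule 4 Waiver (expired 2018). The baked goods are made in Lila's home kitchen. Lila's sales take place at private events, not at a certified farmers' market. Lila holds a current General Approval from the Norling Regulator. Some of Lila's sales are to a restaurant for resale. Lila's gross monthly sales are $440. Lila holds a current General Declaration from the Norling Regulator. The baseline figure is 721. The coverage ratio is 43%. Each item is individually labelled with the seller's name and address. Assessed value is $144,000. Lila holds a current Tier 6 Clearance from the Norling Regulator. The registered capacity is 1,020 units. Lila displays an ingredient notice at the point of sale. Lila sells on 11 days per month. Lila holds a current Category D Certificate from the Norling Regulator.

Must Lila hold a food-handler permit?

No — exception (c) applies; Lila is not required to hold a food-handler permit.

Exception (a) does not apply: sales are at private events, not a certified farmers' market.
Exception (b) is satisfied on its face — a current Tier 6 Clearance is held; an ingredient notice is displayed. But applying paragraph (g): (g) is engaged — the reference index is 395, meeting the 378 threshold. (b) is therefore removed.
Exception (c): the baked goods are home-kitchen produced; the number of selling days per month is 11, under the 15 limit; gross monthly sales are $440, below the $510 limit — every condition holds. Applying paragraphs (h)–(n): (h) is engaged (a current Class 2 Clearance is held), but is itself disapplied by (i): (i) is engaged — some sales are to a restaurant for resale. (j) applies (aggregate throughput is 4,120 units, below the 4,190 units limit), but is set aside by (k): (k) is triggered — a current General Approval is held. (l) would limit (k) — assessed value is $144,000, less than the $151,500 limit — but (m) sets (l) aside: (m) operates — a current Category D Certificate is held. (n) does not operate here (the Schedule 4 Waiver is not current), so (m) stands. So (c) applies.
Exception (d)'s conditions are all satisfied: the coverage ratio is 43%, meeting the 39% threshold; a current General Declaration is held. But applying paragraph (o): (o) operates against (d): a current Schedule 3 Registration is held. Exception (d) does not apply.
Exception (e) does not apply: there is no Schedule 4 Notice in force.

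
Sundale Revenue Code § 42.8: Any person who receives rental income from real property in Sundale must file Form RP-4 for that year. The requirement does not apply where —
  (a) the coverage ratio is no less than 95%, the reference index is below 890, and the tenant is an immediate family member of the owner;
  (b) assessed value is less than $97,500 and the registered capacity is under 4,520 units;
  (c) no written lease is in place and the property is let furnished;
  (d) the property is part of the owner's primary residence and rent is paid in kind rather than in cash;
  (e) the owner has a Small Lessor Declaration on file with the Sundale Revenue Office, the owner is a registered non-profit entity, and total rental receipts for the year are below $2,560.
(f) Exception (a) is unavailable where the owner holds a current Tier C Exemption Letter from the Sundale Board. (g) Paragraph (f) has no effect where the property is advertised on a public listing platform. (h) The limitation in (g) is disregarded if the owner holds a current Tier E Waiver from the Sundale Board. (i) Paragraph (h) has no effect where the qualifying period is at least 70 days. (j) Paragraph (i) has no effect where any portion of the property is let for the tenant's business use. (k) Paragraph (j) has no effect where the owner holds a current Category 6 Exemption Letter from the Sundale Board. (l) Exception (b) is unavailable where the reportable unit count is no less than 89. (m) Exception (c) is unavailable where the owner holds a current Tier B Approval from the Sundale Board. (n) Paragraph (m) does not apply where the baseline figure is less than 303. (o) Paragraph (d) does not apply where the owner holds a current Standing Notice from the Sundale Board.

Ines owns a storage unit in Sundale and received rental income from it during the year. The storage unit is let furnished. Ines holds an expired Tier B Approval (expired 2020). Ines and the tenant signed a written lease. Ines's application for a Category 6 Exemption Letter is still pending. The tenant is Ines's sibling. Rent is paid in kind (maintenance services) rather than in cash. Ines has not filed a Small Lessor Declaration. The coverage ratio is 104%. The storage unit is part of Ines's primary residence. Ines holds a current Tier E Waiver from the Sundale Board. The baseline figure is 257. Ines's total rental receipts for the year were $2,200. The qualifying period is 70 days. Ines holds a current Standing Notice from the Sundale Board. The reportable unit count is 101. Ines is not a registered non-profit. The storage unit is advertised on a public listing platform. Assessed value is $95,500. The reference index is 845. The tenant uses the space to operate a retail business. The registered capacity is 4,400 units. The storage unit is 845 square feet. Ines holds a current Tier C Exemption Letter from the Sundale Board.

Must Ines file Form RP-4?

Exception (a): the coverage ratio is 104%, meeting the 95% threshold; the reference index is 845, below the 890 limit; the tenant is an immediate family member — every condition holds. However, paragraphs (f)–(k) must be considered: (f) operates — a current Tier C Exemption Letter is held. (g) would limit (f) — the property is publicly advertised — but (h) sets (g) aside: (h) applies — a current Tier E Waiver is held. (i) would limit (h) — the qualifying period is 70 days, meeting the 70 days threshold — but (j) sets (i) aside: (j) operates against (i): the space is let for business use. (k), which would lift (j), is inapplicable — there is no Category 6 Exemption Letter in force. Exception (a) does not apply.
Exception (b)'s conditions are all satisfied: assessed value is $95,500, less than the $97,500 limit; the registered capacity is 4,400 units, under the 4,520 units limit. But: (l) operates against (b): the reportable unit count is 101, meeting the 89 threshold. Exception (b) does not apply.
Exception (c) does not apply: a written lease is in place.
Exception (d): the storage unit is part of the primary residence; rent is paid in kind — every condition holds. But: (o) operates against (d): a current Standing Notice is held. Exception (d) does not apply.
Exception (e) does not apply: no Small Lessor Declaration is on file.
Every exception is unavailable, so the rule governs.

Yes — Ines must file Form RP-4.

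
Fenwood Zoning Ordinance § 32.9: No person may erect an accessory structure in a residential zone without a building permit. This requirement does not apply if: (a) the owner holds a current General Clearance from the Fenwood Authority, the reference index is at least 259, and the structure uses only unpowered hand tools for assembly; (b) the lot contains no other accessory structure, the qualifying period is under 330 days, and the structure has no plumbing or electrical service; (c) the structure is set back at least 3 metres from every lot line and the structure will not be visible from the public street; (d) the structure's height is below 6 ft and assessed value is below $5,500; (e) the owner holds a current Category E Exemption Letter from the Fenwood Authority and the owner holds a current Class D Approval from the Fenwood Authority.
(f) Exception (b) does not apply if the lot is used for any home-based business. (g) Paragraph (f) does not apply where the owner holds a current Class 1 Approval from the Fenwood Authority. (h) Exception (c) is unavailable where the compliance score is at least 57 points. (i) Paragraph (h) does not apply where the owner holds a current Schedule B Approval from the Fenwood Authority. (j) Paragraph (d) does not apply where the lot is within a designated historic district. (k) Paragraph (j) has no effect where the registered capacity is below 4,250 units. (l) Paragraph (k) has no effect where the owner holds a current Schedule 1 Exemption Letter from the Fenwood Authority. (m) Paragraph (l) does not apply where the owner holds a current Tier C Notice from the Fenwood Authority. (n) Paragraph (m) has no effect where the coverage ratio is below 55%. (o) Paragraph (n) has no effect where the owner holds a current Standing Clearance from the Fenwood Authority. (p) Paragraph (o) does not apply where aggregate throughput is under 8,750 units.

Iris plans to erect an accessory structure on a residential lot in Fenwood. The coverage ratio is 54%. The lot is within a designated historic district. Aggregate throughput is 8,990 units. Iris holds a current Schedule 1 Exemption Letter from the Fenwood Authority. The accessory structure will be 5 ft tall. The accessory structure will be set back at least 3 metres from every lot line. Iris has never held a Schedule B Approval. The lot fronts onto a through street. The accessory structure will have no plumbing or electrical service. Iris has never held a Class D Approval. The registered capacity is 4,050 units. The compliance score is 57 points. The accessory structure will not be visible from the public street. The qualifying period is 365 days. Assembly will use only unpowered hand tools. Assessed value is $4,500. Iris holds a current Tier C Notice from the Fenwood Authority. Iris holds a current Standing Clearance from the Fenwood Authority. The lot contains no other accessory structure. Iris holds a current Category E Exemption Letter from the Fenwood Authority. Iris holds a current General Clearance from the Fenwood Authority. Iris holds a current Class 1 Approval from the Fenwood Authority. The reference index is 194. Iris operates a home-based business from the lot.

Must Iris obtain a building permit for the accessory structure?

No — exception (d) applies; Iris does not need a building permit.

Exception (a) does not apply: the reference index is 194, short of 259.
Exception (b) does not apply: the qualifying period is 365 days, not under 330 days.
Exception (c)'s conditions are all satisfied: the setback is at least 3 m on every side; the structure will not be visible from the street. Turning to paragraphs (h)–(i): (h) is engaged — the compliance score is 57 points, meeting the 57 points threshold. (i), which would lift (h), is not triggered — no current Schedule B Approval is held. (c) is therefore removed.
Exception (d)'s conditions are all satisfied: the structure's height is 5 ft, below the 6 ft limit; assessed value is $4,500, below the $5,500 limit. As to paragraphs (j)–(p): (j) is triggered (the lot is in a historic district), but is displaced by (k): (k) operates — the registered capacity is 4,050 units, below the 4,250 units limit. (l) operates (a current Schedule 1 Exemption Letter is held), but is itself disapplied by (m): (m) is triggered — a current Tier C Notice is held. (n) is triggered (the coverage ratio is 54%, below the 55% limit), but is overridden by (o): (o) applies — a current Standing Clearance is held. (p) is inapplicable (aggregate throughput is 8,990 units, not under 8,750 units), so (o) stands. So (d) applies.
Exception (e) requires that the owner holds a current Class D Approval from the Fenwood Authority; but no current Class D Approval is held, so (e) is unavailable.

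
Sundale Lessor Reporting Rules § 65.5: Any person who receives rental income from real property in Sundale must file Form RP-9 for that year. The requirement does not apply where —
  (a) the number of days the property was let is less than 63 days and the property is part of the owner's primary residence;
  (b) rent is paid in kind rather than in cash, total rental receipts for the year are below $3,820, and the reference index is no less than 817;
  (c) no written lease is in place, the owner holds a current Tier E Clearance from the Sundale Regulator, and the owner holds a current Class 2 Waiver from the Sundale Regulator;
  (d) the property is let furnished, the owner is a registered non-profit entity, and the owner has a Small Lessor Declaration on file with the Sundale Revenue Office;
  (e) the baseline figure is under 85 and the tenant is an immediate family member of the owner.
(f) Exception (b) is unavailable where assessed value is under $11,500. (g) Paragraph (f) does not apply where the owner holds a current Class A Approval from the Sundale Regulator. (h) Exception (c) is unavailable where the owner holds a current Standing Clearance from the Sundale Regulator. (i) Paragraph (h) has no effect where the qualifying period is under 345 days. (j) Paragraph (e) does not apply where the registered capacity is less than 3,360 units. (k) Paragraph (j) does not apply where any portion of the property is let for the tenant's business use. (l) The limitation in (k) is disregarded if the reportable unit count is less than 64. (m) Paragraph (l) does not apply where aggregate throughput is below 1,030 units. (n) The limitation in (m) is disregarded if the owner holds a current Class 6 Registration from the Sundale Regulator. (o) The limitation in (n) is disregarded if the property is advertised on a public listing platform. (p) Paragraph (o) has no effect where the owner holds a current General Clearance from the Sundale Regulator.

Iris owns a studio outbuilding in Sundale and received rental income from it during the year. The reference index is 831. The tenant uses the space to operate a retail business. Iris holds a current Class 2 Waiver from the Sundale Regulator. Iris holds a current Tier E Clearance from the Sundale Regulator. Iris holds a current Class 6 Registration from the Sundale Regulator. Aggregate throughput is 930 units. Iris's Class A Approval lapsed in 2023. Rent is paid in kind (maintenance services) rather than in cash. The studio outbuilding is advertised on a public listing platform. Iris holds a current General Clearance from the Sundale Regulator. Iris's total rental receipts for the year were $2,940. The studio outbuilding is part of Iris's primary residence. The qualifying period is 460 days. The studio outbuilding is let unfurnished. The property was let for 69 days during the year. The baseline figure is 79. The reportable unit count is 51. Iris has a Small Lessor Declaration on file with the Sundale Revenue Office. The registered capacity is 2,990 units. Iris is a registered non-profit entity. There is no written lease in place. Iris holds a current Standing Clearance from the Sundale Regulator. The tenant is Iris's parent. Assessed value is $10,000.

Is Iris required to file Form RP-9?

Yes — Iris must file Form RP-9.

Exception (a) requires that the number of days the property was let is less than 63 days; but the number of days the property was let is 69 days, not less than 63 days, so (a) is unavailable.
Exception (b): rent is paid in kind; total rental receipts for the year are $2,940, below the $3,820 limit; the reference index is 831, meeting the 817 threshold — every condition holds. However, paragraphs (f)–(g) must be considered: (f) operates — assessed value is $10,000, under the $11,500 limit. (g), which would lift (f), is not engaged — no current Class A Approval is held. So (b) is unavailable.
Exception (c)'s conditions are all satisfied: there is no written lease; a current Tier E Clearance is held; a current Class 2 Waiver is held. However, paragraphs (h)–(i) must be considered: (h) operates against (c): a current Standing Clearance is held. (i) does not operate here (the qualifying period is 460 days, not under 345 days), so (h) stands. Exception (c) does not apply.
Exception (d) requires that the property is let furnished; but the property is let unfurnished, so (d) is unavailable.
Exception (e) is satisfied on its face — the baseline figure is 79, under the 85 limit; the tenant is an immediate family member. But applying paragraphs (j)–(p): (j) operates — the registered capacity is 2,990 units, less than the 3,360 units limit. (k) would limit (j) — the space is let for business use — but (l) sets (k) aside: (l) is triggered — the reportable unit count is 51, less than the 64 limit. (m) would limit (l) — aggregate throughput is 930 units, below the 1,030 units limit — but (n) sets (m) aside: (n) applies — a current Class 6 Registration is held. (o) would limit (n) — the property is publicly advertised — but (p) sets (o) aside: (p) applies — a current General Clearance is held. So (e) is unavailable.
Every exception is unavailable, so the rule governs.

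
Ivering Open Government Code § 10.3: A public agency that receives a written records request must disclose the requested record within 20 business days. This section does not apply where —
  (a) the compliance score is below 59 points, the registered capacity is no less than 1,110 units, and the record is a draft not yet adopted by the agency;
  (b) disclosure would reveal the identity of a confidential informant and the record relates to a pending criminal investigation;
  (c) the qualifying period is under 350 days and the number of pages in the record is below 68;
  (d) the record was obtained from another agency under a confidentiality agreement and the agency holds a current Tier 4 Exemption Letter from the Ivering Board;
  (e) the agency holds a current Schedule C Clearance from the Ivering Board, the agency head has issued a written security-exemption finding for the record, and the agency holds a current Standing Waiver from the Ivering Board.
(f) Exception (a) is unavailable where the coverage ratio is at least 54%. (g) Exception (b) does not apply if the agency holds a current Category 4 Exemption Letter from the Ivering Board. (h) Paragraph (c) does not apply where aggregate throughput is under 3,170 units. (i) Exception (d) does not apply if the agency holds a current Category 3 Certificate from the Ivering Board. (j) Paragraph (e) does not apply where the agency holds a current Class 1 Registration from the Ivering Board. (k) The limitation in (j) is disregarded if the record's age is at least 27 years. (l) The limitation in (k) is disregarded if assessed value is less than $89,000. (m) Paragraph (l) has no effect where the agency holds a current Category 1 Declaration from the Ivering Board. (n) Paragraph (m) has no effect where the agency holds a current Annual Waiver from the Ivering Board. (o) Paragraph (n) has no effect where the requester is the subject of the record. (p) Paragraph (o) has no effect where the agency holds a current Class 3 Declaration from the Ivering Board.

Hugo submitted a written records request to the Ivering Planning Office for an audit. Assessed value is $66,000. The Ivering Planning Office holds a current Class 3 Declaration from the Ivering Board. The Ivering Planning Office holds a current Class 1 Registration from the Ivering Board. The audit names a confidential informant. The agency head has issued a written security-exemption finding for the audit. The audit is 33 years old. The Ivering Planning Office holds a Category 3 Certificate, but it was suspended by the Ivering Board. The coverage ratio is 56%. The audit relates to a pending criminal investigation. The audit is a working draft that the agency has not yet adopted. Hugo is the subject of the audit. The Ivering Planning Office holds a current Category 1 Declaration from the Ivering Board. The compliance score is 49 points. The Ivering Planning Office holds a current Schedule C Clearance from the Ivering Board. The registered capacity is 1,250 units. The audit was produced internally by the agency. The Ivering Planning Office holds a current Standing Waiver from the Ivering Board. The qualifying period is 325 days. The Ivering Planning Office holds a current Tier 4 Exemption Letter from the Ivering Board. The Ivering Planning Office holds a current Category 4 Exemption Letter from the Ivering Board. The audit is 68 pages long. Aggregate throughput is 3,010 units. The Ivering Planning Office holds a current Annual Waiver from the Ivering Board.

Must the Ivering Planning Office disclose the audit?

Yes — the Ivering Planning Office must disclose the audit.

Exception (a) is satisfied on its face — the compliance score is 49 points, below the 59 points limit; the registered capacity is 1,250 units, meeting the 1,110 units threshold; the audit is an unadopted draft. But applying paragraph (f): (f) operates against (a): the coverage ratio is 56%, meeting the 54% threshold. So (a) is unavailable.
Exception (b): the audit names a confidential informant; the audit relates to a pending investigation — every condition holds. Turning to paragraph (g): (g) operates against (b): a current Category 4 Exemption Letter is held. So (b) is unavailable.
Exception (c) does not apply: the number of pages in the record is 68, not below 68.
Exception (d) fails — the audit was produced internally.
Exception (e): a current Schedule C Clearance is held; a written security-exemption finding has been issued; a current Standing Waiver is held — every condition holds. But applying paragraphs (j)–(p): (j) operates against (e): a current Class 1 Registration is held. (k) is triggered (the record's age is 33 years, meeting the 27 years threshold), but is overridden by (l): (l) applies — assessed value is $66,000, less than the $89,000 limit. (m) operates (a current Category 1 Declaration is held), but is overridden by (n): (n) operates against (m): a current Annual Waiver is held. (o) applies (Hugo is the subject of the audit), but is overridden by (p): (p) operates against (o): a current Class 3 Declaration is held. (e) is therefore removed.
Every exception is unavailable, so the rule governs.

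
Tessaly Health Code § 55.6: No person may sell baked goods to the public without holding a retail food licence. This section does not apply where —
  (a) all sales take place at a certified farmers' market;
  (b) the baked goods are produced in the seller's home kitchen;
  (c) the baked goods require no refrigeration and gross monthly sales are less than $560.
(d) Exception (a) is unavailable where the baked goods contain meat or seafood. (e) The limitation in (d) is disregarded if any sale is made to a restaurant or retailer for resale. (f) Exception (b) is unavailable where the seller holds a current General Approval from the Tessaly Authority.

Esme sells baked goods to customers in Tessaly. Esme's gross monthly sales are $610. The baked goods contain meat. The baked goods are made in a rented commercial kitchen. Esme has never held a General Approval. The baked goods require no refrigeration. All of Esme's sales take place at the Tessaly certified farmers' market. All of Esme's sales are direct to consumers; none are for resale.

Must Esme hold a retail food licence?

Yes — Esme must hold a retail food licence.

Exception (a)'s conditions are all satisfied: all sales are at a certified farmers' market. But: (d) applies — the baked goods contain meat. (e) is not triggered (no sales are for resale), so (d) stands. Exception (a) does not apply.
Exception (b) requires that the baked goods are produced in the seller's home kitchen; but the baked goods are made in a commercial kitchen, not a home kitchen, so (b) is unavailable.
Exception (c) fails — gross monthly sales are $610, not less than $560.
Every exception is unavailable, so the rule governs.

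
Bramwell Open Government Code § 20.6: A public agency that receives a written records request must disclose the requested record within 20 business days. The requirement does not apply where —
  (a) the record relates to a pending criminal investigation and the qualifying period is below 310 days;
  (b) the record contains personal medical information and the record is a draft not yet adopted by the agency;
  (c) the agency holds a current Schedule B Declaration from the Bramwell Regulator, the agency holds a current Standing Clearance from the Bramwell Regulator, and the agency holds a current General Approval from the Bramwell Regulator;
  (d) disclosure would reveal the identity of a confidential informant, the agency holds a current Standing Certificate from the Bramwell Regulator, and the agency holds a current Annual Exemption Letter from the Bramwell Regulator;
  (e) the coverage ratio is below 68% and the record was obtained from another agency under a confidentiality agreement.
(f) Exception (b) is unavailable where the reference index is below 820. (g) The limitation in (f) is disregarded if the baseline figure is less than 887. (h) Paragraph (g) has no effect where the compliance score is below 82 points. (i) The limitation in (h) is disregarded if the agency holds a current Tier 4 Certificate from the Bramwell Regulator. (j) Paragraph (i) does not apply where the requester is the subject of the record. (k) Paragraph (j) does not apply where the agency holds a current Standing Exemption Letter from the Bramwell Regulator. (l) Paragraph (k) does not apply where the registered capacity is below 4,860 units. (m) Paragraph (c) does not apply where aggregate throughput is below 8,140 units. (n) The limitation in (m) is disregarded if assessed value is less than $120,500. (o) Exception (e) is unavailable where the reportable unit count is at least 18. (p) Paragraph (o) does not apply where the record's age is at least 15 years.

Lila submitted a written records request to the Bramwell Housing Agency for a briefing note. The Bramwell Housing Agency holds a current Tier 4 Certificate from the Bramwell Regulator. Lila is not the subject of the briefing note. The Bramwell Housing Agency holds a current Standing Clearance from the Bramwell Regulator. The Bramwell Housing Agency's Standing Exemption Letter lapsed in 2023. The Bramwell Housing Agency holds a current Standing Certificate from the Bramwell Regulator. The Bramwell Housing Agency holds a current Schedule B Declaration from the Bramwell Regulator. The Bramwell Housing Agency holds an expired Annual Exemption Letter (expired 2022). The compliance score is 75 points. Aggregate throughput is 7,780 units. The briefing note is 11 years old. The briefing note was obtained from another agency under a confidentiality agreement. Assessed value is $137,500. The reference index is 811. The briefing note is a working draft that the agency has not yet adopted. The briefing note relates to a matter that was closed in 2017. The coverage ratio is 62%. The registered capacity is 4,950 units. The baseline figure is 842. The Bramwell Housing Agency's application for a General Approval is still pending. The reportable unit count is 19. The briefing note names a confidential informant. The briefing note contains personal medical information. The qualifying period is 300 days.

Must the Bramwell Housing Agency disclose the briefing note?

No — exception (b) applies; the Bramwell Housing Agency is not required to disclose the briefing note.

Exception (a) does not apply: the briefing note relates to a closed matter.
Exception (b)'s conditions are all satisfied: the briefing note contains personal medical information; the briefing note is an unadopted draft. Applying paragraphs (f)–(l): (f) would limit (b) — the reference index is 811, below the 820 limit — but (g) sets (f) aside: (g) operates — the baseline figure is 842, less than the 887 limit. (h) would limit (g) — the compliance score is 75 points, below the 82 points limit — but (i) sets (h) aside: (i) is engaged — a current Tier 4 Certificate is held. (j), which would lift (i), does not operate here — Lila is not the subject of the briefing note. So (b) applies.
Exception (c) fails — there is no General Approval in force.
Exception (d) fails — the Annual Exemption Letter is not current.
All of (e)'s requirements are met (the coverage ratio is 62%, below the 68% limit; the briefing note was obtained under a confidentiality agreement). But applying paragraphs (o)–(p): (o) operates against (e): the reportable unit count is 19, meeting the 18 threshold. (p) is inapplicable (the record's age is 11 years, short of 15 years), so (o) stands. (e) is therefore removed.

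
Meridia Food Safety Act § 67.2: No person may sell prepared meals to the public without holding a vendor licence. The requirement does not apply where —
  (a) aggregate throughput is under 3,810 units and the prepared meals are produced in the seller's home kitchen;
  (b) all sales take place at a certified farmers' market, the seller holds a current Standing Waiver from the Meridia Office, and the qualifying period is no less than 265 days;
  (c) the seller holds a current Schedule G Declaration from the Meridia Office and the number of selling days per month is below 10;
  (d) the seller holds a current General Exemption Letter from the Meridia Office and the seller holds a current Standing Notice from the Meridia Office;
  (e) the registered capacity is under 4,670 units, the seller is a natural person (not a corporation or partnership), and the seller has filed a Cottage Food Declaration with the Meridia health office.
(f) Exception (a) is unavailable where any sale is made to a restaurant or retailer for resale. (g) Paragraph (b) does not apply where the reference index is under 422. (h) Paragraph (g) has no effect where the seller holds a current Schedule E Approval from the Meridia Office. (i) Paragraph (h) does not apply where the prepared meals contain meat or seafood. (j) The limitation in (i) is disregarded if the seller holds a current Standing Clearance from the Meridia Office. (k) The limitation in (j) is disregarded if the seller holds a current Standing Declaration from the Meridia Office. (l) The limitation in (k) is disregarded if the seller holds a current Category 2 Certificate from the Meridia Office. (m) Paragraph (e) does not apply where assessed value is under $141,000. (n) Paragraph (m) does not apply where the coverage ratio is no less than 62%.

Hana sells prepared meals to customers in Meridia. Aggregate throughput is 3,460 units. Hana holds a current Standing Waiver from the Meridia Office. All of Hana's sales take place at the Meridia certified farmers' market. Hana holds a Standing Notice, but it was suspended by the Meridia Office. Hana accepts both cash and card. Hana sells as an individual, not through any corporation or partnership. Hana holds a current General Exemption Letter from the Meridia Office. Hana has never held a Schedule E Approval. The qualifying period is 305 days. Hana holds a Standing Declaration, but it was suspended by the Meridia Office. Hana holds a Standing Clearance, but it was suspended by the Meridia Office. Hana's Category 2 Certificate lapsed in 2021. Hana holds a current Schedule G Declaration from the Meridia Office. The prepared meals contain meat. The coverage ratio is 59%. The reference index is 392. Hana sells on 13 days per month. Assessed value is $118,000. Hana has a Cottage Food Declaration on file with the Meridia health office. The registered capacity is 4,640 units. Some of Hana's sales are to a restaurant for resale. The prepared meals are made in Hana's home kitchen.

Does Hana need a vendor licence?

Yes — Hana must hold a vendor licence.

Exception (a) is satisfied on its face — aggregate throughput is 3,460 units, under the 3,810 units limit; the prepared meals are home-kitchen produced. Turning to paragraph (f): (f) operates against (a): some sales are to a restaurant for resale. Exception (a) does not apply.
Exception (b) is satisfied on its face — all sales are at a certified farmers' market; a current Standing Waiver is held; the qualifying period is 305 days, meeting the 265 days threshold. But: (g) is engaged — the reference index is 392, under the 422 limit. (h) is inapplicable (no current Schedule E Approval is held), so (g) stands. (b) is therefore removed.
Exception (c) does not apply: the number of selling days per month is 13, not below 10.
Exception (d) fails — no current Standing Notice is held.
Exception (e)'s conditions are all satisfied: the registered capacity is 4,640 units, under the 4,670 units limit; the seller is a natural person; a Cottage Food Declaration is on file. But applying paragraphs (m)–(n): (m) applies — assessed value is $118,000, under the $141,000 limit. (n), which would lift (m), is not engaged — the coverage ratio is 59%, short of 62%. So (e) is unavailable.
None of the exceptions is available; § 67.2 applies in full.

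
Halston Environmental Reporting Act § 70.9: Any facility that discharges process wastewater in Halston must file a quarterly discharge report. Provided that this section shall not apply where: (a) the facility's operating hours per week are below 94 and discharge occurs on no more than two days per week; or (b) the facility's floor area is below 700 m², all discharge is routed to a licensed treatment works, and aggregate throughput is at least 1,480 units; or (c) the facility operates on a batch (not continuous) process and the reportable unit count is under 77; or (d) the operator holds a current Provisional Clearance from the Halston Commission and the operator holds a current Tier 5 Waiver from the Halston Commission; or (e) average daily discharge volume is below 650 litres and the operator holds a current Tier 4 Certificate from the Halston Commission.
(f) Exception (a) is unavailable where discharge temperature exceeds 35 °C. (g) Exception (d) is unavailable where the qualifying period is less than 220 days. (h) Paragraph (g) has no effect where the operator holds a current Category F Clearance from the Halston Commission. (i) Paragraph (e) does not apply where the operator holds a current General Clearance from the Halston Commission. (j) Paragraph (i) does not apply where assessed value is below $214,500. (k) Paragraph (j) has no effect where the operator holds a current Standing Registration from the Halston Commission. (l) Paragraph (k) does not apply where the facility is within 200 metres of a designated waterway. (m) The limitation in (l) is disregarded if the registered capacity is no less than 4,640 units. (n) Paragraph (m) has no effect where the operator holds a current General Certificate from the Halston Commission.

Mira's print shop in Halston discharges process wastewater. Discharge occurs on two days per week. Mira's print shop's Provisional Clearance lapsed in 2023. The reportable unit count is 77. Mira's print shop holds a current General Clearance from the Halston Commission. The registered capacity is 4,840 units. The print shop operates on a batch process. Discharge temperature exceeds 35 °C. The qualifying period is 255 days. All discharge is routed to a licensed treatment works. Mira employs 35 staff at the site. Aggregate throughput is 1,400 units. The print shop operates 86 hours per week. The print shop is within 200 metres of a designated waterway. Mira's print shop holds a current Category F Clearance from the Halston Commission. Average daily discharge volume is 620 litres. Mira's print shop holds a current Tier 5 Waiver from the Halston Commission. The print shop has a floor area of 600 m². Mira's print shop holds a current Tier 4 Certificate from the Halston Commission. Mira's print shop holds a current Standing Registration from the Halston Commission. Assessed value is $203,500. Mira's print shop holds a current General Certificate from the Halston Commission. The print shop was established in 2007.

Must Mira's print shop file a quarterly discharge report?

No — exception (e) applies; Mira's print shop is not required to file a quarterly discharge report.

All of (a)'s requirements are met (the facility's operating hours per week are 86, below the 94 limit; discharge occurs on no more than two days per week). However, paragraph (f) must be considered: (f) operates against (a): discharge temperature exceeds 35 °C. So (a) is unavailable.
Exception (b) requires that aggregate throughput is at least 1,480 units; but aggregate throughput is 1,400 units, short of 1,480 units, so (b) is unavailable.
Exception (c) does not apply: the reportable unit count is 77, not under 77.
Exception (d) requires that the operator holds a current Provisional Clearance from the Halston Commission; but no current Provisional Clearance is held, so (d) is unavailable.
Exception (e) is satisfied on its face — average daily discharge volume is 620 litres, below the 650 litres limit; a current Tier 4 Certificate is held. Applying paragraphs (i)–(n): (i) would limit (e) — a current General Clearance is held — but (j) sets (i) aside: (j) operates against (i): assessed value is $203,500, below the $214,500 limit. (k) would limit (j) — a current Standing Registration is held — but (l) sets (k) aside: (l) applies — the print shop is within 200 m of a designated waterway. (m) would limit (l) — the registered capacity is 4,840 units, meeting the 4,640 units threshold — but (n) sets (m) aside: (n) operates against (m): a current General Certificate is held. Exception (e) stands.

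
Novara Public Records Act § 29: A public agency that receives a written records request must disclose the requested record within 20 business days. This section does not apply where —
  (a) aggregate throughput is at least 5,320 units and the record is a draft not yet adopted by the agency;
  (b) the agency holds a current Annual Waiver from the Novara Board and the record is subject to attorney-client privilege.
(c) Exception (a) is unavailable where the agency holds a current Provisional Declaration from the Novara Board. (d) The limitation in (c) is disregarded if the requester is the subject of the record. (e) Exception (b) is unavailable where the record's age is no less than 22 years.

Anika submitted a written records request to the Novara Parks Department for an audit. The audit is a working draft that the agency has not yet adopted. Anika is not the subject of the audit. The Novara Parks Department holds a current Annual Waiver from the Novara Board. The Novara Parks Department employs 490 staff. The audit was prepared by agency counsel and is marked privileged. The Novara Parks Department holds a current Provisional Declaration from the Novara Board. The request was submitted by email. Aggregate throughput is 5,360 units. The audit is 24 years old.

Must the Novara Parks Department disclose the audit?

Yes — the Novara Parks Department must disclose the audit.

All of (a)'s requirements are met (aggregate throughput is 5,360 units, meeting the 5,320 units threshold; the audit is an unadopted draft). But: (c) is triggered — a current Provisional Declaration is held. (d) is inapplicable (Anika is not the subject of the audit), so (c) stands. So (a) is unavailable.
Exception (b) is satisfied on its face — a current Annual Waiver is held; the audit is privileged. But applying paragraph (e): (e) is engaged — the record's age is 24 years, meeting the 22 years threshold. (b) is therefore removed.
No exception displaces § 29.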